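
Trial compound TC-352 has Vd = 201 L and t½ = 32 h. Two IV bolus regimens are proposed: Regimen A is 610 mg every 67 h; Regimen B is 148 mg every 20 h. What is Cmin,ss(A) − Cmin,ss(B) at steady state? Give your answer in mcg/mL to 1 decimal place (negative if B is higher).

Regimen A: f = (1/2)^(67/32) ≈ 0.2343; Cmin,ss = (610/201)·f/(1−f) ≈ 0.929 mcg/mL.
Regimen B: f = (1/2)^(20/32) ≈ 0.6484; Cmin,ss = (148/201)·f/(1−f) ≈ 1.358 mcg/mL.
Difference ≈ 0.929 − 1.358 ≈ -0.429 mcg/mL.

-0.4 mcg/mL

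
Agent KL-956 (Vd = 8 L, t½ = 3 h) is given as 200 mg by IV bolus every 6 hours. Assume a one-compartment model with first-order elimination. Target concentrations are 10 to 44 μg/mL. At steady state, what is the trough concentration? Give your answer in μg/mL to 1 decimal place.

τ = 6 h = 2 half-lives, so f = (1/2)^2 = 0.25.
At steady state, R = 1/(1 − 0.25) = 4/3.
Single-dose peak C₀ = D/Vd = 200/8 = 25 μg/mL.
Steady-state peak Cmax,ss = C₀·R = 25 × 4/3 ≈ 33.333 μg/mL.
Steady-state trough Cmin,ss = Cmax,ss·f ≈ 33.333 × 0.25 ≈ 8.333 μg/mL.
Trough 8.3 μg/mL vs MEC 10 μg/mL: subtherapeutic.

8.3 μg/mL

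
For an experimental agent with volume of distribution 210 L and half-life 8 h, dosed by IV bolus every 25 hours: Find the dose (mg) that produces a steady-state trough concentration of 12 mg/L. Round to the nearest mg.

19465 mg

τ/t½ = 25/8 ≈ 3.125, so f = (1/2)^(25/8) ≈ 0.114626.
Cmin,ss = (D/Vd)·f/(1−f), so D = Cmin,ss·Vd·(1−f)/f.
D = 12 × 210 × (1−f)/f ≈ 12 × 210 × 7.72402 ≈ 19464.53 mg.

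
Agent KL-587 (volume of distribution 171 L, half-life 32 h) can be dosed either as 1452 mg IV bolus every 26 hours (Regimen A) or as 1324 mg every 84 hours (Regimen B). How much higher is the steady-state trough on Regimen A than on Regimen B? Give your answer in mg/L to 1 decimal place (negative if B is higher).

9.7 mg/L

Regimen A: f = (1/2)^(26/32) ≈ 0.5694; Cmin,ss = (1452/171)·f/(1−f) ≈ 11.228 mg/L.
Regimen B: f = (1/2)^(84/32) ≈ 0.1621; Cmin,ss = (1324/171)·f/(1−f) ≈ 1.498 mg/L.
Difference ≈ 11.228 − 1.498 ≈ 9.730 mg/L.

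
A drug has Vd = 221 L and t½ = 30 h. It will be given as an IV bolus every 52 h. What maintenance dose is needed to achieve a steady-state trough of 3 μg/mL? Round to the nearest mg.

1541 mg

τ/t½ = 52/30 ≈ 1.7333, so f = (1/2)^(52/30) ≈ 0.300756.
Cmin,ss = (D/Vd)·f/(1−f), so D = Cmin,ss·Vd·(1−f)/f.
D = 3 × 221 × (1−f)/f ≈ 3 × 221 × 2.32495 ≈ 1541.44 mg.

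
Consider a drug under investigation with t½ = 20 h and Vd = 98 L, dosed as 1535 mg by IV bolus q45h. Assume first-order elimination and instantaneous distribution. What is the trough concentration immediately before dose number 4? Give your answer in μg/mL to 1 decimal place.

f = (1/2)^(τ/t½) = (1/2)^(45/20) ≈ 0.2102.
C₀ = D/Vd = 1535/98 ≈ 15.663 μg/mL.
Before the 4th dose, 3 doses have been given. Superposition: Cmin = C₀·(f + f² + … + f^3).
≈ 15.663 × (0.2102 + 0.0442 + 0.0093) ≈ 15.663 × 0.2637 ≈ 4.130 μg/mL.

4.1 μg/mL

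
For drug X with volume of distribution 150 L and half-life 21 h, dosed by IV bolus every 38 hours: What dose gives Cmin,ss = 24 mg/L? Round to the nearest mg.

τ/t½ = 38/21 ≈ 1.8095, so f = (1/2)^(38/21) ≈ 0.285285.
Cmin,ss = (D/Vd)·f/(1−f), so D = Cmin,ss·Vd·(1−f)/f.
D = 24 × 150 × (1−f)/f ≈ 24 × 150 × 2.50527 ≈ 9018.97 mg.

9019 mg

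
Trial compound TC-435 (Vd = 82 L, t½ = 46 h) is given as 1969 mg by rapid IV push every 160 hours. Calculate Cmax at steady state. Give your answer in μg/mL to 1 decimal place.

Over one 160-h interval, 160/46 ≈ 3.4783 half-lives elapse, leaving f ≈ 0.0897 of each dose.
At steady state, accumulation factor R = 1/(1 − e^(−kτ)) ≈ 1.0985.
Each bolus raises the concentration by D/Vd = 1969/82 ≈ 24.012 μg/mL.
Steady-state peak Cmax,ss = C₀·R ≈ 24.012 × 1.0985 ≈ 26.377 μg/mL.

26.4 μg/mL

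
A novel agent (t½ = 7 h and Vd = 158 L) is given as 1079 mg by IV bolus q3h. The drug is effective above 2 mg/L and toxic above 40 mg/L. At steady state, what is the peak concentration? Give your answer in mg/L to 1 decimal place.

k = ln2/t½ = ln2/7 ≈ 0.099021 h⁻¹; fraction remaining f = e^(−kτ) = e^(−0.099021×3) ≈ 0.7430.
At steady state, accumulation factor R = 1/(1 − e^(−kτ)) ≈ 3.8911.
Single-dose peak C₀ = D/Vd = 1079/158 ≈ 6.829 mg/L.
Cmax,ss = C₀/(1 − f) ≈ 6.829/0.2570 ≈ 26.572 mg/L.
Peak 26.6 mg/L vs MTC 40 mg/L: below toxic threshold.

26.6 mg/L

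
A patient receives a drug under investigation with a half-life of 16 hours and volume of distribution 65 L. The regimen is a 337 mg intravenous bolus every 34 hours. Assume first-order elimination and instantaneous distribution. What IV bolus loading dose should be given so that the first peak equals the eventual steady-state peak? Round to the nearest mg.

437 mg

f = (1/2)^(34/16) ≈ 0.229251; accumulation ratio R = 1/(1−f) ≈ 1.29744.
Loading dose to hit Cmax,ss on first dose: D_load = D_maint·R ≈ 337 × 1.29744 ≈ 437.24 mg.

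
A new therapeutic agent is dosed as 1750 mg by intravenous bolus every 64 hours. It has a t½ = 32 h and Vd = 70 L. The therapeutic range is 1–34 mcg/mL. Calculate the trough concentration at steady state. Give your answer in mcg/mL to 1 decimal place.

τ = 64 h = 2 half-lives, so f = (1/2)^2 = 0.25.
Accumulation ratio R = 1/(1 − f) = 1/0.75 = 4/3.
Single-dose peak C₀ = D/Vd = 1750/70 = 25 mcg/mL.
Steady-state peak Cmax,ss = C₀·R = 25 × 4/3 ≈ 33.333 mcg/mL.
Steady-state trough Cmin,ss = Cmax,ss·f ≈ 33.333 × 0.25 ≈ 8.333 mcg/mL.
Trough 8.3 mcg/mL vs MEC 1 mcg/mL: adequate.

8.3 mcg/mL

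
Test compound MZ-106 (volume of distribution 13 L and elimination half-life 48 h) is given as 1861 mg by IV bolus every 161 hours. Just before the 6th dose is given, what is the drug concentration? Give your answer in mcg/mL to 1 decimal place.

f = (1/2)^(τ/t½) = (1/2)^(161/48) ≈ 0.0978.
C₀ = D/Vd = 1861/13 ≈ 143.154 mcg/mL.
Before the 6th dose, 5 doses have been given. Superposition: Cmin = C₀·(f + f² + … + f^5).
≈ 143.154 × (0.0978 + 0.0096 + 0.0009 + 0.0001 + 0.0000) ≈ 143.154 × 0.1084 ≈ 15.518 mcg/mL.

15.5 mcg/mL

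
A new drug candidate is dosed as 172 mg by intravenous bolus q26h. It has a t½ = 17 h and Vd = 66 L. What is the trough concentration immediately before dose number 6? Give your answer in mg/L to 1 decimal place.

f = (1/2)^(τ/t½) = (1/2)^(26/17) ≈ 0.3464.
C₀ = D/Vd = 172/66 ≈ 2.606 mg/L.
Before the 6th dose, 5 doses have been given. Superposition: Cmin = C₀·(f + f² + … + f^5).
≈ 2.606 × (0.3464 + 0.1200 + 0.0416 + 0.0144 + 0.0050) ≈ 2.606 × 0.5274 ≈ 1.374 mg/L.

1.4 mg/L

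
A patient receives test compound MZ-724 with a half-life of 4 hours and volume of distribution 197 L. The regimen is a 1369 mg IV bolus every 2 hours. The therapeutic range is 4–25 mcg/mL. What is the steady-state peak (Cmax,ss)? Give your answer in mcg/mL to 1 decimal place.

23.7 mcg/mL

Over one 2-h interval, 2/4 ≈ 0.5 half-lives elapse, leaving f ≈ 0.7071 of each dose.
At steady state, accumulation factor R = 1/(1 − e^(−kτ)) ≈ 3.4141.
Single-dose peak C₀ = D/Vd = 1369/197 ≈ 6.949 mcg/mL.
Steady-state peak Cmax,ss = C₀·R ≈ 6.949 × 3.4141 ≈ 23.725 mcg/mL.
Peak 23.7 mcg/mL vs MTC 25 mcg/mL: below toxic threshold.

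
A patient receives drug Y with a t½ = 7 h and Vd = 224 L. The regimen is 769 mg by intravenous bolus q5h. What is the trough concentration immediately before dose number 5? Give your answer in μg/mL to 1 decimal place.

4.6 μg/mL

f = (1/2)^(τ/t½) = (1/2)^(5/7) ≈ 0.6095.
C₀ = D/Vd = 769/224 ≈ 3.433 μg/mL.
Before the 5th dose, 4 doses have been given. Superposition: Cmin = C₀·(f + f² + … + f^4).
≈ 3.433 × (0.6095 + 0.3715 + 0.2264 + 0.1380) ≈ 3.433 × 1.3454 ≈ 4.619 μg/mL.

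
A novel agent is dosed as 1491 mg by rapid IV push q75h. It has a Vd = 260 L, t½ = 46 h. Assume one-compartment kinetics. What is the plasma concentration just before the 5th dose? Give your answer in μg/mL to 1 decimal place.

2.7 μg/mL

f = (1/2)^(τ/t½) = (1/2)^(75/46) ≈ 0.3230.
C₀ = D/Vd = 1491/260 ≈ 5.735 μg/mL.
Before the 5th dose, 4 doses have been given. Superposition: Cmin = C₀·(f + f² + … + f^4).
≈ 5.735 × (0.3230 + 0.1043 + 0.0337 + 0.0109) ≈ 5.735 × 0.4719 ≈ 2.706 μg/mL.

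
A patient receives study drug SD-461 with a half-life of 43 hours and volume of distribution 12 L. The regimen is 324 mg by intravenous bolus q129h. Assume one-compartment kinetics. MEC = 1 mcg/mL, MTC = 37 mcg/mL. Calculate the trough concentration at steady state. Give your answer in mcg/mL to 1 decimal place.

3.9 mcg/mL

The dosing interval is 3 half-lives, so f = 2^(−3) = 0.125.
At steady state, R = 1/(1 − 0.125) = 8/7.
Single-dose peak C₀ = D/Vd = 324/12 = 27 mcg/mL.
Steady-state peak Cmax,ss = C₀·R = 27 × 8/7 ≈ 30.857 mcg/mL.
Steady-state trough Cmin,ss = Cmax,ss·f ≈ 30.857 × 0.125 ≈ 3.857 mcg/mL.
Trough 3.9 mcg/mL vs MEC 1 mcg/mL: adequate.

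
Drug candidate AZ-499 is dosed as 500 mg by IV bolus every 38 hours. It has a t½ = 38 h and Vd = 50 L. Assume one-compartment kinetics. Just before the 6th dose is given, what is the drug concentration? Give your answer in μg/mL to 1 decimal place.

f = (1/2)^(τ/t½) = (1/2)^(38/38) ≈ 0.5000.
C₀ = D/Vd = 500/50 ≈ 10.000 μg/mL.
Before the 6th dose, 5 doses have been given. Superposition: Cmin = C₀·(f + f² + … + f^5).
≈ 10.000 × (0.5000 + 0.2500 + 0.1250 + 0.0625 + 0.0313) ≈ 10.000 × 0.9688 ≈ 9.688 μg/mL.

9.7 μg/mL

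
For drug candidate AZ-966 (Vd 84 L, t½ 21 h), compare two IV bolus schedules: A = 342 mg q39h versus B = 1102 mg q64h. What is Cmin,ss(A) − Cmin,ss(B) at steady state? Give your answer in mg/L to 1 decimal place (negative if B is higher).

-0.3 mg/L

Regimen A: f = (1/2)^(39/21) ≈ 0.2760; Cmin,ss = (342/84)·f/(1−f) ≈ 1.552 mg/L.
Regimen B: f = (1/2)^(64/21) ≈ 0.1209; Cmin,ss = (1102/84)·f/(1−f) ≈ 1.804 mg/L.
Difference ≈ 1.552 − 1.804 ≈ -0.252 mg/L.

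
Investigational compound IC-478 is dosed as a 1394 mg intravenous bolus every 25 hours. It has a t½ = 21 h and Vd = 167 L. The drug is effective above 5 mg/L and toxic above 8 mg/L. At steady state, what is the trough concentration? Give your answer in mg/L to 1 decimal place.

τ/t½ = 25/21 ≈ 1.1905, so fraction remaining f = (1/2)^(25/21) ≈ 0.4382.
At steady state, accumulation factor R = 1/(1 − e^(−kτ)) ≈ 1.7800.
Each bolus raises the concentration by D/Vd = 1394/167 ≈ 8.347 mg/L.
Cmax,ss = C₀/(1 − f) ≈ 8.347/0.5618 ≈ 14.858 mg/L.
Steady-state trough Cmin,ss = Cmax,ss·f ≈ 14.858 × 0.4382 ≈ 6.511 mg/L.
Trough 6.5 mg/L vs MEC 5 mg/L: adequate.

6.5 mg/L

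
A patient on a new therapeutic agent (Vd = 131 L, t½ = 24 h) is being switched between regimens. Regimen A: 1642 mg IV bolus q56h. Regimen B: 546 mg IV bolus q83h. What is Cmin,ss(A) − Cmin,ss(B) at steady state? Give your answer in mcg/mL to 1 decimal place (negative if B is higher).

2.7 mcg/mL

Regimen A: f = (1/2)^(56/24) ≈ 0.1984; Cmin,ss = (1642/131)·f/(1−f) ≈ 3.102 mcg/mL.
Regimen B: f = (1/2)^(83/24) ≈ 0.0910; Cmin,ss = (546/131)·f/(1−f) ≈ 0.417 mcg/mL.
Difference ≈ 3.102 − 0.417 ≈ 2.685 mcg/mL.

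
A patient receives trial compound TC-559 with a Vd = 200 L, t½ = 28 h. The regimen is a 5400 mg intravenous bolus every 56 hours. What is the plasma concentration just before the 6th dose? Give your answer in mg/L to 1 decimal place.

f = (1/2)^(τ/t½) = (1/2)^(56/28) ≈ 0.2500.
C₀ = D/Vd = 5400/200 ≈ 27.000 mg/L.
Before the 6th dose, 5 doses have been given. Superposition: Cmin = C₀·(f + f² + … + f^5).
≈ 27.000 × (0.2500 + 0.0625 + 0.0156 + 0.0039 + 0.0010) ≈ 27.000 × 0.3330 ≈ 8.991 mg/L.

9.0 mg/L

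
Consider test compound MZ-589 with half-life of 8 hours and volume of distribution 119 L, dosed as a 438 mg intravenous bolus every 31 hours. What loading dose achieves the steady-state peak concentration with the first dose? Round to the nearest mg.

470 mg

f = (1/2)^(31/8) ≈ 0.068157; accumulation ratio R = 1/(1−f) ≈ 1.07314.
Loading dose to hit Cmax,ss on first dose: D_load = D_maint·R ≈ 438 × 1.07314 ≈ 470.04 mg.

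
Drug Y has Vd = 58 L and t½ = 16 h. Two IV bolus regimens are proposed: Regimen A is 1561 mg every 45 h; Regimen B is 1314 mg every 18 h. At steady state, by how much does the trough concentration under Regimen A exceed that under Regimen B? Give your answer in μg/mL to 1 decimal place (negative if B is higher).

-14.7 μg/mL

Regimen A: f = (1/2)^(45/16) ≈ 0.1423; Cmin,ss = (1561/58)·f/(1−f) ≈ 4.465 μg/mL.
Regimen B: f = (1/2)^(18/16) ≈ 0.4585; Cmin,ss = (1314/58)·f/(1−f) ≈ 19.183 μg/mL.
Difference ≈ 4.465 − 19.183 ≈ -14.718 μg/mL.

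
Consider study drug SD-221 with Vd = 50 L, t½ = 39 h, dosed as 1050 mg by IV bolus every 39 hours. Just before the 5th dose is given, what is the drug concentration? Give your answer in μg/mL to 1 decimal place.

f = (1/2)^(τ/t½) = (1/2)^(39/39) ≈ 0.5000.
C₀ = D/Vd = 1050/50 ≈ 21.000 μg/mL.
Before the 5th dose, 4 doses have been given. Superposition: Cmin = C₀·(f + f² + … + f^4).
≈ 21.000 × (0.5000 + 0.2500 + 0.1250 + 0.0625) ≈ 21.000 × 0.9375 ≈ 19.688 μg/mL.

19.7 μg/mL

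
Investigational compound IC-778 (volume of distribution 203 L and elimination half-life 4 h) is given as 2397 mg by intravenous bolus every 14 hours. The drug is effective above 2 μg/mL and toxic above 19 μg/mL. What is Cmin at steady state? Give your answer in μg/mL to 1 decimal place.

1.1 μg/mL

Over one 14-h interval, 14/4 ≈ 3.5 half-lives elapse, leaving f ≈ 0.0884 of each dose.
Accumulation ratio R = 1/(1 − f) ≈ 1/0.9116 ≈ 1.0970.
Single-dose peak C₀ = D/Vd = 2397/203 ≈ 11.808 μg/mL.
Cmax,ss = C₀/(1 − f) ≈ 11.808/0.9116 ≈ 12.953 μg/mL.
Steady-state trough Cmin,ss = Cmax,ss·f ≈ 12.953 × 0.0884 ≈ 1.145 μg/mL.
Trough 1.1 μg/mL vs MEC 2 μg/mL: subtherapeutic.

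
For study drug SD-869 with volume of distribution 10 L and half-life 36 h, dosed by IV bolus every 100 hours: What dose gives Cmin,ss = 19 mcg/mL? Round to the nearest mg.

1113 mg

τ/t½ = 100/36 ≈ 2.7778, so f = (1/2)^(100/36) ≈ 0.145816.
Cmin,ss = (D/Vd)·f/(1−f), so D = Cmin,ss·Vd·(1−f)/f.
D = 19 × 10 × (1−f)/f ≈ 19 × 10 × 5.85796 ≈ 1113.01 mg.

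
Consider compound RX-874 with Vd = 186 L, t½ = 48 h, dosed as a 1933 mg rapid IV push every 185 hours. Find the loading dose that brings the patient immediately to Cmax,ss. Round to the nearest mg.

2077 mg

f = (1/2)^(185/48) ≈ 0.069148; accumulation ratio R = 1/(1−f) ≈ 1.07428.
Loading dose to hit Cmax,ss on first dose: D_load = D_maint·R ≈ 1933 × 1.07428 ≈ 2076.58 mg.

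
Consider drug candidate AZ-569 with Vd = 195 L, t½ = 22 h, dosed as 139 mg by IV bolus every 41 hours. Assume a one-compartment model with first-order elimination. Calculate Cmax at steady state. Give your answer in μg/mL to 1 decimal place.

Over one 41-h interval, 41/22 ≈ 1.8636 half-lives elapse, leaving f ≈ 0.2748 of each dose.
At steady state, accumulation factor R = 1/(1 − e^(−kτ)) ≈ 1.3789.
Single-dose peak C₀ = D/Vd = 139/195 ≈ 0.713 μg/mL.
Steady-state peak Cmax,ss = C₀·R ≈ 0.713 × 1.3789 ≈ 0.983 μg/mL.

1.0 μg/mL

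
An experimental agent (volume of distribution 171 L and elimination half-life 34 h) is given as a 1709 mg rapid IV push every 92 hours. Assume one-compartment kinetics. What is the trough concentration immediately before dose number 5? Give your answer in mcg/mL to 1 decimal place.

f = (1/2)^(τ/t½) = (1/2)^(92/34) ≈ 0.1533.
C₀ = D/Vd = 1709/171 ≈ 9.994 mcg/mL.
Before the 5th dose, 4 doses have been given. Superposition: Cmin = C₀·(f + f² + … + f^4).
≈ 9.994 × (0.1533 + 0.0235 + 0.0036 + 0.0006) ≈ 9.994 × 0.1810 ≈ 1.809 mcg/mL.

1.8 mcg/mL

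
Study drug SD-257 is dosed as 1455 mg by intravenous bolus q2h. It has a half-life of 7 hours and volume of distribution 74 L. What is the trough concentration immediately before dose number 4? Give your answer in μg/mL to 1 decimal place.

f = (1/2)^(τ/t½) = (1/2)^(2/7) ≈ 0.8203.
C₀ = D/Vd = 1455/74 ≈ 19.662 μg/mL.
Before the 4th dose, 3 doses have been given. Superposition: Cmin = C₀·(f + f² + … + f^3).
≈ 19.662 × (0.8203 + 0.6729 + 0.5520) ≈ 19.662 × 2.0452 ≈ 40.213 μg/mL.

40.2 μg/mL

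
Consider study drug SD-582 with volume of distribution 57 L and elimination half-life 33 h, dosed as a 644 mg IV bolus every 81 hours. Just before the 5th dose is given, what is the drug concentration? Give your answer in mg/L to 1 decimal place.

2.5 mg/L

f = (1/2)^(τ/t½) = (1/2)^(81/33) ≈ 0.1824.
C₀ = D/Vd = 644/57 ≈ 11.298 mg/L.
Before the 5th dose, 4 doses have been given. Superposition: Cmin = C₀·(f + f² + … + f^4).
≈ 11.298 × (0.1824 + 0.0333 + 0.0061 + 0.0011) ≈ 11.298 × 0.2229 ≈ 2.518 mg/L.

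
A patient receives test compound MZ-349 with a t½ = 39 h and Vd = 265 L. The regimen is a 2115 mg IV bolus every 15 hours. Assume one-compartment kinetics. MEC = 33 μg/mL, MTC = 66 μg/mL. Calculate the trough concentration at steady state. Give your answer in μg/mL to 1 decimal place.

τ/t½ = 15/39 ≈ 0.38462, so fraction remaining f = (1/2)^(15/39) ≈ 0.7660.
Single-dose peak C₀ = D/Vd = 2115/265 ≈ 7.981 μg/mL.
Steady-state trough Cmin,ss = C₀·f/(1−f) ≈ 7.981 × 0.7660/0.2340 ≈ 26.126 μg/mL.
Trough 26.1 μg/mL vs MEC 33 μg/mL: subtherapeutic.

26.1 μg/mL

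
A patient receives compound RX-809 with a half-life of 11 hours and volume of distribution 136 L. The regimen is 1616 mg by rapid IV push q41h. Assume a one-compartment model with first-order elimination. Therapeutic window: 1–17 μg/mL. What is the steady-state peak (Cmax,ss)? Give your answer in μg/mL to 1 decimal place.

τ/t½ = 41/11 ≈ 3.7273, so fraction remaining f = (1/2)^(41/11) ≈ 0.0755.
Accumulation ratio R = 1/(1 − f) ≈ 1/0.9245 ≈ 1.0817.
Single-dose peak C₀ = D/Vd = 1616/136 ≈ 11.882 μg/mL.
Cmax,ss = C₀/(1 − f) ≈ 11.882/0.9245 ≈ 12.852 μg/mL.
Peak 12.9 μg/mL vs MTC 17 μg/mL: below toxic threshold.

12.9 μg/mL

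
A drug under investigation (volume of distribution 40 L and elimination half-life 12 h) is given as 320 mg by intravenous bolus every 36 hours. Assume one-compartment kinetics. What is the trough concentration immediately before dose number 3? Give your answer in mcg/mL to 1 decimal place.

1.1 mcg/mL

f = (1/2)^(τ/t½) = (1/2)^(36/12) ≈ 0.1250.
C₀ = D/Vd = 320/40 ≈ 8.000 mcg/mL.
Before the 3rd dose, 2 doses have been given. Superposition: Cmin = C₀·(f + f²).
≈ 8.000 × (0.1250 + 0.0156) ≈ 8.000 × 0.1406 ≈ 1.125 mcg/mL.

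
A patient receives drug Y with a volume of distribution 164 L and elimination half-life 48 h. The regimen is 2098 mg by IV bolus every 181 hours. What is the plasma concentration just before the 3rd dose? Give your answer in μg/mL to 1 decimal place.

f = (1/2)^(τ/t½) = (1/2)^(181/48) ≈ 0.0733.
C₀ = D/Vd = 2098/164 ≈ 12.793 μg/mL.
Before the 3rd dose, 2 doses have been given. Superposition: Cmin = C₀·(f + f²).
≈ 12.793 × (0.0733 + 0.0054) ≈ 12.793 × 0.0787 ≈ 1.007 μg/mL.

1.0 μg/mL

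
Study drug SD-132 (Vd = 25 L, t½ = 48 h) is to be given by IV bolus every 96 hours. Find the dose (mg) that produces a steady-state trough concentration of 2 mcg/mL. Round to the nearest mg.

τ/t½ = 96/48 ≈ 2, so f = (1/2)^(96/48) ≈ 0.250000.
Cmin,ss = (D/Vd)·f/(1−f), so D = Cmin,ss·Vd·(1−f)/f.
D = 2 × 25 × (1−f)/f ≈ 2 × 25 × 3.00000 ≈ 150.00 mg.

150 mg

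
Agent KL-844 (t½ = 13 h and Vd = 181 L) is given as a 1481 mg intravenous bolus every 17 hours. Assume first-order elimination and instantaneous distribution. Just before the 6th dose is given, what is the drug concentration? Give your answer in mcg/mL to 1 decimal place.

5.5 mcg/mL

f = (1/2)^(τ/t½) = (1/2)^(17/13) ≈ 0.4040.
C₀ = D/Vd = 1481/181 ≈ 8.182 mcg/mL.
Before the 6th dose, 5 doses have been given. Superposition: Cmin = C₀·(f + f² + … + f^5).
≈ 8.182 × (0.4040 + 0.1632 + 0.0659 + 0.0266 + 0.0108) ≈ 8.182 × 0.6705 ≈ 5.486 mcg/mL.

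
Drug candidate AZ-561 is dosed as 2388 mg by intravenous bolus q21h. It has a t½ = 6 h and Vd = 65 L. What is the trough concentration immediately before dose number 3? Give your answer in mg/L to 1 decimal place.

f = (1/2)^(τ/t½) = (1/2)^(21/6) ≈ 0.0884.
C₀ = D/Vd = 2388/65 ≈ 36.738 mg/L.
Before the 3rd dose, 2 doses have been given. Superposition: Cmin = C₀·(f + f²).
≈ 36.738 × (0.0884 + 0.0078) ≈ 36.738 × 0.0962 ≈ 3.534 mg/L.

3.5 mg/L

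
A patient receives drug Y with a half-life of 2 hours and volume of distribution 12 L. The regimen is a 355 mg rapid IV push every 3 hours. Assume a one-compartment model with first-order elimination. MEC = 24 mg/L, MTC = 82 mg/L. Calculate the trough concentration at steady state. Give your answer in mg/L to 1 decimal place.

k = ln2/t½ = ln2/2 ≈ 0.346574 h⁻¹; fraction remaining f = e^(−kτ) = e^(−0.346574×3) ≈ 0.3536.
Accumulation ratio R = 1/(1 − f) ≈ 1/0.6464 ≈ 1.5470.
Single-dose peak C₀ = D/Vd = 355/12 ≈ 29.583 mg/L.
Cmax,ss = C₀/(1 − f) ≈ 29.583/0.6464 ≈ 45.766 mg/L.
Steady-state trough Cmin,ss = Cmax,ss·f ≈ 45.766 × 0.3536 ≈ 16.183 mg/L.
Trough 16.2 mg/L vs MEC 24 mg/L: subtherapeutic.

16.2 mg/L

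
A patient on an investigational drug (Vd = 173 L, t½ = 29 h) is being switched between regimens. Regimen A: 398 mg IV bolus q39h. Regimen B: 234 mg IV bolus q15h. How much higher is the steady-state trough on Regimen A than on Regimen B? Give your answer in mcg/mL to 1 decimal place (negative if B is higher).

Regimen A: f = (1/2)^(39/29) ≈ 0.3937; Cmin,ss = (398/173)·f/(1−f) ≈ 1.494 mcg/mL.
Regimen B: f = (1/2)^(15/29) ≈ 0.6987; Cmin,ss = (234/173)·f/(1−f) ≈ 3.137 mcg/mL.
Difference ≈ 1.494 − 3.137 ≈ -1.643 mcg/mL.

-1.6 mcg/mL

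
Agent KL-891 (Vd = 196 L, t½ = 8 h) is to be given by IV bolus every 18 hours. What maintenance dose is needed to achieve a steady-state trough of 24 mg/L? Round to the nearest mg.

τ/t½ = 18/8 ≈ 2.25, so f = (1/2)^(18/8) ≈ 0.210224.
Cmin,ss = (D/Vd)·f/(1−f), so D = Cmin,ss·Vd·(1−f)/f.
D = 24 × 196 × (1−f)/f ≈ 24 × 196 × 3.75683 ≈ 17672.13 mg.

17672 mg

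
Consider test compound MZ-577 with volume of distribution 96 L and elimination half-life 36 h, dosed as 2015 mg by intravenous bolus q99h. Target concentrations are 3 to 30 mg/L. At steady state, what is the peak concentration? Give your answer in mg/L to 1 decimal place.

Over one 99-h interval, 99/36 ≈ 2.75 half-lives elapse, leaving f ≈ 0.1487 of each dose.
Accumulation ratio R = 1/(1 − f) ≈ 1/0.8513 ≈ 1.1747.
Each bolus raises the concentration by D/Vd = 2015/96 ≈ 20.990 mg/L.
Cmax,ss = C₀/(1 − f) ≈ 20.990/0.8513 ≈ 24.656 mg/L.
Peak 24.7 mg/L vs MTC 30 mg/L: below toxic threshold.

24.7 mg/L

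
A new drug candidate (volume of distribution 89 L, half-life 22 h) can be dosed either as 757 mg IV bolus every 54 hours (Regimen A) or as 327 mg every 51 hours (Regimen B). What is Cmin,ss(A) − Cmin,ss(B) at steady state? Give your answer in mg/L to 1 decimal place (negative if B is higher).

Regimen A: f = (1/2)^(54/22) ≈ 0.1824; Cmin,ss = (757/89)·f/(1−f) ≈ 1.898 mg/L.
Regimen B: f = (1/2)^(51/22) ≈ 0.2005; Cmin,ss = (327/89)·f/(1−f) ≈ 0.921 mg/L.
Difference ≈ 1.898 − 0.921 ≈ 0.977 mg/L.

1.0 mg/L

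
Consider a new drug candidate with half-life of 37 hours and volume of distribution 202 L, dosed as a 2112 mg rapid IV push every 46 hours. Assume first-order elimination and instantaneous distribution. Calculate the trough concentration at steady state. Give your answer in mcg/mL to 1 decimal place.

7.6 mcg/mL

τ/t½ = 46/37 ≈ 1.2432, so fraction remaining f = (1/2)^(46/37) ≈ 0.4224.
At steady state, accumulation factor R = 1/(1 − e^(−kτ)) ≈ 1.7313.
Single-dose peak C₀ = D/Vd = 2112/202 ≈ 10.455 mcg/mL.
Steady-state peak Cmax,ss = C₀·R ≈ 10.455 × 1.7313 ≈ 18.101 mcg/mL.
Steady-state trough Cmin,ss = Cmax,ss·f ≈ 18.101 × 0.4224 ≈ 7.646 mcg/mL.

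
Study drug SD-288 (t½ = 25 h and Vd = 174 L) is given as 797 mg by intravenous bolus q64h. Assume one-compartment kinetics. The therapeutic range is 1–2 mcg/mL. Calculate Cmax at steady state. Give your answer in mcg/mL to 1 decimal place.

5.5 mcg/mL

k = ln2/t½ = ln2/25 ≈ 0.027726 h⁻¹; fraction remaining f = e^(−kτ) = e^(−0.027726×64) ≈ 0.1696.
Accumulation ratio R = 1/(1 − f) ≈ 1/0.8304 ≈ 1.2042.
Each bolus raises the concentration by D/Vd = 797/174 ≈ 4.580 mcg/mL.
Steady-state peak Cmax,ss = C₀·R ≈ 4.580 × 1.2042 ≈ 5.515 mcg/mL.
Peak 5.5 mcg/mL vs MTC 2 mcg/mL: exceeds toxic threshold.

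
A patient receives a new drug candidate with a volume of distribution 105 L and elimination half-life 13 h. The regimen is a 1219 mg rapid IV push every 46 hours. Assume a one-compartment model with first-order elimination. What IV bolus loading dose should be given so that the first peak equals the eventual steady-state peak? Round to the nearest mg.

1334 mg

f = (1/2)^(46/13) ≈ 0.086063; accumulation ratio R = 1/(1−f) ≈ 1.09417.
Loading dose to hit Cmax,ss on first dose: D_load = D_maint·R ≈ 1219 × 1.09417 ≈ 1333.79 mg.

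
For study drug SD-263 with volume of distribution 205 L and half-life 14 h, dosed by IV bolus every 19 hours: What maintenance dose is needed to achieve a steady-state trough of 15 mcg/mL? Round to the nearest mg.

4802 mg

τ/t½ = 19/14 ≈ 1.3571, so f = (1/2)^(19/14) ≈ 0.390355.
Cmin,ss = (D/Vd)·f/(1−f), so D = Cmin,ss·Vd·(1−f)/f.
D = 15 × 205 × (1−f)/f ≈ 15 × 205 × 1.56177 ≈ 4802.44 mg.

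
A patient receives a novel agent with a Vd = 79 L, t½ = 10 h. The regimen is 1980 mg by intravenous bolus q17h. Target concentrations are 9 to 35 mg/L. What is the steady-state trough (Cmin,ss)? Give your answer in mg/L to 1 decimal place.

k = ln2/t½ = ln2/10 ≈ 0.069315 h⁻¹; fraction remaining f = e^(−kτ) = e^(−0.069315×17) ≈ 0.3078.
Accumulation ratio R = 1/(1 − f) ≈ 1/0.6922 ≈ 1.4447.
Single-dose peak C₀ = D/Vd = 1980/79 ≈ 25.063 mg/L.
Steady-state peak Cmax,ss = C₀·R ≈ 25.063 × 1.4447 ≈ 36.209 mg/L.
Steady-state trough Cmin,ss = Cmax,ss·f ≈ 36.209 × 0.3078 ≈ 11.145 mg/L.
Trough 11.1 mg/L vs MEC 9 mg/L: adequate.

11.1 mg/L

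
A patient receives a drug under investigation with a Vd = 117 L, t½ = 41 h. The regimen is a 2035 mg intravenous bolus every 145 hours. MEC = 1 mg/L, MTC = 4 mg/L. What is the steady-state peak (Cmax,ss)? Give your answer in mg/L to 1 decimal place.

19.0 mg/L

k = ln2/t½ = ln2/41 ≈ 0.016906 h⁻¹; fraction remaining f = e^(−kτ) = e^(−0.016906×145) ≈ 0.0862.
Accumulation ratio R = 1/(1 − f) ≈ 1/0.9138 ≈ 1.0943.
Each bolus raises the concentration by D/Vd = 2035/117 ≈ 17.393 mg/L.
Steady-state peak Cmax,ss = C₀·R ≈ 17.393 × 1.0943 ≈ 19.033 mg/L.
Peak 19.0 mg/L vs MTC 4 mg/L: exceeds toxic threshold.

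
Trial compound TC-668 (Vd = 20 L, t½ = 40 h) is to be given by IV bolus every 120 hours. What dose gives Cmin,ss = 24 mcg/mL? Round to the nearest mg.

3360 mg

τ/t½ = 120/40 ≈ 3, so f = (1/2)^(120/40) ≈ 0.125000.
Cmin,ss = (D/Vd)·f/(1−f), so D = Cmin,ss·Vd·(1−f)/f.
D = 24 × 20 × (1−f)/f ≈ 24 × 20 × 7.00000 ≈ 3360.00 mg.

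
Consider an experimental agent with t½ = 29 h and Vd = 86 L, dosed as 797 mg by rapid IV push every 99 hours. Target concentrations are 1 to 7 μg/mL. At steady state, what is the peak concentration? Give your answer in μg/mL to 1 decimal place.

Over one 99-h interval, 99/29 ≈ 3.4138 half-lives elapse, leaving f ≈ 0.0938 of each dose.
Accumulation ratio R = 1/(1 − f) ≈ 1/0.9062 ≈ 1.1035.
Each bolus raises the concentration by D/Vd = 797/86 ≈ 9.267 μg/mL.
Cmax,ss = C₀/(1 − f) ≈ 9.267/0.9062 ≈ 10.226 μg/mL.
Peak 10.2 μg/mL vs MTC 7 μg/mL: exceeds toxic threshold.

10.2 μg/mL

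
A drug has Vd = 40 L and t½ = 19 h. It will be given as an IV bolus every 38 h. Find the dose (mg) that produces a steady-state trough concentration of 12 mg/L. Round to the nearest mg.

1440 mg

τ/t½ = 38/19 ≈ 2, so f = (1/2)^(38/19) ≈ 0.250000.
Cmin,ss = (D/Vd)·f/(1−f), so D = Cmin,ss·Vd·(1−f)/f.
D = 12 × 40 × (1−f)/f ≈ 12 × 40 × 3.00000 ≈ 1440.00 mg.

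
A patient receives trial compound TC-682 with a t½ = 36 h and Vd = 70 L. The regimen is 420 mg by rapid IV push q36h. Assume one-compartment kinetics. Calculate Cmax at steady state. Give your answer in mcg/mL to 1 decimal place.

τ = 36 h = 1 half-life, so f = (1/2)^1 = 0.5.
At steady state, R = 1/(1 − 0.5) = 2/1.
Single-dose peak C₀ = D/Vd = 420/70 = 6 mcg/mL.
Steady-state peak Cmax,ss = C₀·R = 6 × 2/1 ≈ 12.000 mcg/mL.

12.0 mcg/mL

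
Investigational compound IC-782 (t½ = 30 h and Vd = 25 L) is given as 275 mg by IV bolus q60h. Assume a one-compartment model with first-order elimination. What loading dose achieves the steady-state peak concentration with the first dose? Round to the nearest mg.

367 mg

f = (1/2)^(60/30) ≈ 0.250000; accumulation ratio R = 1/(1−f) ≈ 1.33333.
Loading dose to hit Cmax,ss on first dose: D_load = D_maint·R ≈ 275 × 1.33333 ≈ 366.67 mg.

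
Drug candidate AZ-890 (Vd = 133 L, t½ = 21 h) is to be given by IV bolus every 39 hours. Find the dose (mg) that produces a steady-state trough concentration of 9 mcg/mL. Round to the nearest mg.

3140 mg

τ/t½ = 39/21 ≈ 1.8571, so f = (1/2)^(39/21) ≈ 0.276022.
Cmin,ss = (D/Vd)·f/(1−f), so D = Cmin,ss·Vd·(1−f)/f.
D = 9 × 133 × (1−f)/f ≈ 9 × 133 × 2.62290 ≈ 3139.61 mg.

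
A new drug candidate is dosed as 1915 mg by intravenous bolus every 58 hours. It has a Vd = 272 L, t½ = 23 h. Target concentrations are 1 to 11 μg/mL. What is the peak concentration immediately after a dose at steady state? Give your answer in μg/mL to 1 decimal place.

8.5 μg/mL

τ/t½ = 58/23 ≈ 2.5217, so fraction remaining f = (1/2)^(58/23) ≈ 0.1741.
Accumulation ratio R = 1/(1 − f) ≈ 1/0.8259 ≈ 1.2108.
Single-dose peak C₀ = D/Vd = 1915/272 ≈ 7.040 μg/mL.
Cmax,ss = C₀/(1 − f) ≈ 7.040/0.8259 ≈ 8.524 μg/mL.
Peak 8.5 μg/mL vs MTC 11 μg/mL: below toxic threshold.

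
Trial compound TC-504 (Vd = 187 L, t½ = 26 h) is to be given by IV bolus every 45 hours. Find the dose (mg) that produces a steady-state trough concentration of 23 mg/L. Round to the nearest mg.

9974 mg

τ/t½ = 45/26 ≈ 1.7308, so f = (1/2)^(45/26) ≈ 0.301291.
Cmin,ss = (D/Vd)·f/(1−f), so D = Cmin,ss·Vd·(1−f)/f.
D = 23 × 187 × (1−f)/f ≈ 23 × 187 × 2.31905 ≈ 9974.23 mg.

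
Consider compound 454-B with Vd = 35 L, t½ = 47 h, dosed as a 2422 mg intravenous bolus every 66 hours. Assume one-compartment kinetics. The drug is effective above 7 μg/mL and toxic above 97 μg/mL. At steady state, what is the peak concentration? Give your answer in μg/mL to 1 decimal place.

111.2 μg/mL

τ/t½ = 66/47 ≈ 1.4043, so fraction remaining f = (1/2)^(66/47) ≈ 0.3778.
Accumulation ratio R = 1/(1 − f) ≈ 1/0.6222 ≈ 1.6072.
Each bolus raises the concentration by D/Vd = 2422/35 ≈ 69.200 μg/mL.
Steady-state peak Cmax,ss = C₀·R ≈ 69.200 × 1.6072 ≈ 111.218 μg/mL.
Peak 111.2 μg/mL vs MTC 97 μg/mL: exceeds toxic threshold.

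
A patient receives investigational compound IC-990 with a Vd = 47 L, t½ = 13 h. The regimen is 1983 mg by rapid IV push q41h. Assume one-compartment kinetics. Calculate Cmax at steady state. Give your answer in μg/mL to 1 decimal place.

47.5 μg/mL

k = ln2/t½ = ln2/13 ≈ 0.053319 h⁻¹; fraction remaining f = e^(−kτ) = e^(−0.053319×41) ≈ 0.1124.
Accumulation ratio R = 1/(1 − f) ≈ 1/0.8876 ≈ 1.1266.
Each bolus raises the concentration by D/Vd = 1983/47 ≈ 42.191 μg/mL.
Steady-state peak Cmax,ss = C₀·R ≈ 42.191 × 1.1266 ≈ 47.532 μg/mL.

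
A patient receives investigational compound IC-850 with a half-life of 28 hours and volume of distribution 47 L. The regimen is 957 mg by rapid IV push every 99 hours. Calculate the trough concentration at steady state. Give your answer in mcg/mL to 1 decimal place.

1.9 mcg/mL

k = ln2/t½ = ln2/28 ≈ 0.024755 h⁻¹; fraction remaining f = e^(−kτ) = e^(−0.024755×99) ≈ 0.0862.
At steady state, accumulation factor R = 1/(1 − e^(−kτ)) ≈ 1.0943.
Each bolus raises the concentration by D/Vd = 957/47 ≈ 20.362 mcg/mL.
Cmax,ss = C₀/(1 − f) ≈ 20.362/0.9138 ≈ 22.283 mcg/mL.
One interval later, Cmin,ss = Cmax,ss·e^(−kτ) ≈ 22.283 × 0.0862 ≈ 1.921 mcg/mL.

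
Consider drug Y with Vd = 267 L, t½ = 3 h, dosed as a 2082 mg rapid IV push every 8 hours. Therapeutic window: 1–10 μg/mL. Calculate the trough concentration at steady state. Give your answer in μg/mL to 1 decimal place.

1.5 μg/mL

Over one 8-h interval, 8/3 ≈ 2.6667 half-lives elapse, leaving f ≈ 0.1575 of each dose.
Each bolus raises the concentration by D/Vd = 2082/267 ≈ 7.798 μg/mL.
Steady-state trough Cmin,ss = C₀·f/(1−f) ≈ 7.798 × 0.1575/0.8425 ≈ 1.458 μg/mL.
Trough 1.5 μg/mL vs MEC 1 μg/mL: adequate.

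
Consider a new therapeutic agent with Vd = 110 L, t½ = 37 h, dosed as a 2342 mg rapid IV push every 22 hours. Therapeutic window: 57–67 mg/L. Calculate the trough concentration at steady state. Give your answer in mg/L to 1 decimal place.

41.7 mg/L

k = ln2/t½ = ln2/37 ≈ 0.018734 h⁻¹; fraction remaining f = e^(−kτ) = e^(−0.018734×22) ≈ 0.6622.
Single-dose peak C₀ = D/Vd = 2342/110 ≈ 21.291 mg/L.
Steady-state trough Cmin,ss = C₀·f/(1−f) ≈ 21.291 × 0.6622/0.3378 ≈ 41.737 mg/L.
Trough 41.7 mg/L vs MEC 57 mg/L: subtherapeutic.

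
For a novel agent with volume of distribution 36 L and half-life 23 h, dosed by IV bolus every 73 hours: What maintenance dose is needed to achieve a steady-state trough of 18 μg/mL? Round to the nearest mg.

τ/t½ = 73/23 ≈ 3.1739, so f = (1/2)^(73/23) ≈ 0.110804.
Cmin,ss = (D/Vd)·f/(1−f), so D = Cmin,ss·Vd·(1−f)/f.
D = 18 × 36 × (1−f)/f ≈ 18 × 36 × 8.02494 ≈ 5200.16 mg.

5200 mg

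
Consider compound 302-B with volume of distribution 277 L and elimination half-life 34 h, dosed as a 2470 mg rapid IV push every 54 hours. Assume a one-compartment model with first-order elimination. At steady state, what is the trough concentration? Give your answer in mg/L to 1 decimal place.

τ/t½ = 54/34 ≈ 1.5882, so fraction remaining f = (1/2)^(54/34) ≈ 0.3326.
Single-dose peak C₀ = D/Vd = 2470/277 ≈ 8.917 mg/L.
Steady-state trough Cmin,ss = C₀·f/(1−f) ≈ 8.917 × 0.3326/0.6674 ≈ 4.444 mg/L.

4.4 mg/L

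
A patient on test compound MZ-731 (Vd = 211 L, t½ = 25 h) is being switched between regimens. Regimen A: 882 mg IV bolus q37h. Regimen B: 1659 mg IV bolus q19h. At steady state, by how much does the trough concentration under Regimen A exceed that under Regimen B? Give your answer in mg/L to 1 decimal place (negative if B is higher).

-9.0 mg/L

Regimen A: f = (1/2)^(37/25) ≈ 0.3585; Cmin,ss = (882/211)·f/(1−f) ≈ 2.336 mg/L.
Regimen B: f = (1/2)^(19/25) ≈ 0.5905; Cmin,ss = (1659/211)·f/(1−f) ≈ 11.338 mg/L.
Difference ≈ 2.336 − 11.338 ≈ -9.002 mg/L.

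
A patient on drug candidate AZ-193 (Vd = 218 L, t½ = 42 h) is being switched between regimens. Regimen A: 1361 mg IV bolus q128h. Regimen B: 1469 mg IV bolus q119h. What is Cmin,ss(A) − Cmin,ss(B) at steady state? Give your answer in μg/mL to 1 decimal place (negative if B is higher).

-0.2 μg/mL

Regimen A: f = (1/2)^(128/42) ≈ 0.1209; Cmin,ss = (1361/218)·f/(1−f) ≈ 0.859 μg/mL.
Regimen B: f = (1/2)^(119/42) ≈ 0.1403; Cmin,ss = (1469/218)·f/(1−f) ≈ 1.100 μg/mL.
Difference ≈ 0.859 − 1.100 ≈ -0.241 μg/mL.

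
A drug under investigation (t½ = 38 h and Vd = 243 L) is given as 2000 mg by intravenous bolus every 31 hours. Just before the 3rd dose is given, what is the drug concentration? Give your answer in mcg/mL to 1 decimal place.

7.3 mcg/mL

f = (1/2)^(τ/t½) = (1/2)^(31/38) ≈ 0.5681.
C₀ = D/Vd = 2000/243 ≈ 8.230 mcg/mL.
Before the 3rd dose, 2 doses have been given. Superposition: Cmin = C₀·(f + f²).
≈ 8.230 × (0.5681 + 0.3227) ≈ 8.230 × 0.8908 ≈ 7.331 mcg/mL.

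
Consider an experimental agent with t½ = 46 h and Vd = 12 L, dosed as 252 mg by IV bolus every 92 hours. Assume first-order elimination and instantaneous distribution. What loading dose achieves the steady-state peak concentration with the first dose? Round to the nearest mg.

f = (1/2)^(92/46) ≈ 0.250000; accumulation ratio R = 1/(1−f) ≈ 1.33333.
Loading dose to hit Cmax,ss on first dose: D_load = D_maint·R ≈ 252 × 1.33333 ≈ 336.00 mg.

336 mg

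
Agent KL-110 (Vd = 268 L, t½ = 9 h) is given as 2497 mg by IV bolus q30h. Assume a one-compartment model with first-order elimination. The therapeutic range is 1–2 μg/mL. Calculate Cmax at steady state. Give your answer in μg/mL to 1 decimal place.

10.3 μg/mL

k = ln2/t½ = ln2/9 ≈ 0.077016 h⁻¹; fraction remaining f = e^(−kτ) = e^(−0.077016×30) ≈ 0.0992.
Accumulation ratio R = 1/(1 − f) ≈ 1/0.9008 ≈ 1.1101.
Single-dose peak C₀ = D/Vd = 2497/268 ≈ 9.317 μg/mL.
Cmax,ss = C₀/(1 − f) ≈ 9.317/0.9008 ≈ 10.343 μg/mL.
Peak 10.3 μg/mL vs MTC 2 μg/mL: exceeds toxic threshold.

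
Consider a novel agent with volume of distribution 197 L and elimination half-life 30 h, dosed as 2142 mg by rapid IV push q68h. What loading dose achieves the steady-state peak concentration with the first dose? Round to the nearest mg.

2704 mg

f = (1/2)^(68/30) ≈ 0.207809; accumulation ratio R = 1/(1−f) ≈ 1.26232.
Loading dose to hit Cmax,ss on first dose: D_load = D_maint·R ≈ 2142 × 1.26232 ≈ 2703.89 mg.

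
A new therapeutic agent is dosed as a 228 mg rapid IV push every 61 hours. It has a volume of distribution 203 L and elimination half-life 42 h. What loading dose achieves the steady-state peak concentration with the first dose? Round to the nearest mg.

f = (1/2)^(61/42) ≈ 0.365418; accumulation ratio R = 1/(1−f) ≈ 1.57584.
Loading dose to hit Cmax,ss on first dose: D_load = D_maint·R ≈ 228 × 1.57584 ≈ 359.29 mg.

359 mg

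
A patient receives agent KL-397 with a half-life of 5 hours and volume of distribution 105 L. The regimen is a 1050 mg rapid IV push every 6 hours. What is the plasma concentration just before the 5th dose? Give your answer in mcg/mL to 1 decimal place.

7.4 mcg/mL

f = (1/2)^(τ/t½) = (1/2)^(6/5) ≈ 0.4353.
C₀ = D/Vd = 1050/105 ≈ 10.000 mcg/mL.
Before the 5th dose, 4 doses have been given. Superposition: Cmin = C₀·(f + f² + … + f^4).
≈ 10.000 × (0.4353 + 0.1895 + 0.0825 + 0.0359) ≈ 10.000 × 0.7432 ≈ 7.432 mcg/mL.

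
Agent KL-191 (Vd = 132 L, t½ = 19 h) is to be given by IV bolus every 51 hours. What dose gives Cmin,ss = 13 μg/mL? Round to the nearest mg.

9313 mg

τ/t½ = 51/19 ≈ 2.6842, so f = (1/2)^(51/19) ≈ 0.155587.
Cmin,ss = (D/Vd)·f/(1−f), so D = Cmin,ss·Vd·(1−f)/f.
D = 13 × 132 × (1−f)/f ≈ 13 × 132 × 5.42727 ≈ 9313.20 mg.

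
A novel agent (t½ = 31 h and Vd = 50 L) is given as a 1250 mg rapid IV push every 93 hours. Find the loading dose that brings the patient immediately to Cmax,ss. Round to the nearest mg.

f = (1/2)^(93/31) ≈ 0.125000; accumulation ratio R = 1/(1−f) ≈ 1.14286.
Loading dose to hit Cmax,ss on first dose: D_load = D_maint·R ≈ 1250 × 1.14286 ≈ 1428.58 mg.

1429 mg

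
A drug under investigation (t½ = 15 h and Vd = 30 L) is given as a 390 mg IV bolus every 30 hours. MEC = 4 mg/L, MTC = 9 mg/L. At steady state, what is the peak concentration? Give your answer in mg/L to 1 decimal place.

17.3 mg/L

The dosing interval is 2 half-lives, so f = 2^(−2) = 0.25.
At steady state, R = 1/(1 − 0.25) = 4/3.
Single-dose peak C₀ = D/Vd = 390/30 = 13 mg/L.
Steady-state peak Cmax,ss = C₀·R = 13 × 4/3 ≈ 17.333 mg/L.
Peak 17.3 mg/L vs MTC 9 mg/L: exceeds toxic threshold.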